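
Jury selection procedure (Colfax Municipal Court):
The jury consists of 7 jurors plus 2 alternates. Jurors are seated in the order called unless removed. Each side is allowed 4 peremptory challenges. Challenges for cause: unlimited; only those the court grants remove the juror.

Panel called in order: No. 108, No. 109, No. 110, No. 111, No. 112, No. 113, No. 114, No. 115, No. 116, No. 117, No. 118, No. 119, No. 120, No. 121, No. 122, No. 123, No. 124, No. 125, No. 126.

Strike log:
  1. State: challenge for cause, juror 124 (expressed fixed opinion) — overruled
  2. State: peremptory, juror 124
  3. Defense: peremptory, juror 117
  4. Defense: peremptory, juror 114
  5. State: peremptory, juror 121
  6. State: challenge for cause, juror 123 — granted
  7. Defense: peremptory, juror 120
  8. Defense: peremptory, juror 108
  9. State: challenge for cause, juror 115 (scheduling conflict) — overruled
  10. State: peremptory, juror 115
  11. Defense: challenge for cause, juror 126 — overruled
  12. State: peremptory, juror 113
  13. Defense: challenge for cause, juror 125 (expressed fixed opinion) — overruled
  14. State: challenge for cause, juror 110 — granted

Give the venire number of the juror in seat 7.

122

Removed: #108, #110, #113, #114, #115, #117, #120, #121, #123, #124. (#125, #126 stay — for-cause denied.)
Seating in order: seats 1–7 → #109, #111, #112, #116, #118, #119, #122; alternates → #125, #126.
So seat 7 is #122.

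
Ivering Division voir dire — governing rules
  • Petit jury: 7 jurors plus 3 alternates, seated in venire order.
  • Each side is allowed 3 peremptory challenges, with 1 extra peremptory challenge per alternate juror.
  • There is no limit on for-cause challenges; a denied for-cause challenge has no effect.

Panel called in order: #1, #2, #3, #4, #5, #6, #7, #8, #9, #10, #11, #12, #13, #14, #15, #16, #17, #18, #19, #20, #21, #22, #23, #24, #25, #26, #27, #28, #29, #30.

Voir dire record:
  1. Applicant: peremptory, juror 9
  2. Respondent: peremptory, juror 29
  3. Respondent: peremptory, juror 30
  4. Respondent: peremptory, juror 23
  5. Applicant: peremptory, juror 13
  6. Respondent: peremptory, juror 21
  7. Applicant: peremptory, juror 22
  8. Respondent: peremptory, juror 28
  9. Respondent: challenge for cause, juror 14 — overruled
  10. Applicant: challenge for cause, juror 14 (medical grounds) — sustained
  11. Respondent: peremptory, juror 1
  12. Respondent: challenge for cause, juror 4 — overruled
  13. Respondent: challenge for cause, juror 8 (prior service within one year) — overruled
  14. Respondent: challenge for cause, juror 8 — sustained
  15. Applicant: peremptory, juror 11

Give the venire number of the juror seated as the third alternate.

16

Removed: #1, #8, #9, #11, #13, #14, #21, #22, #23, #28, #29, #30. (#4 stays — for-cause denied.)
Filling seats in venire order through position 10: #2, #3, #4, #5, #6, #7, #10, #12, #15, #16.
So alternate 3 is #16.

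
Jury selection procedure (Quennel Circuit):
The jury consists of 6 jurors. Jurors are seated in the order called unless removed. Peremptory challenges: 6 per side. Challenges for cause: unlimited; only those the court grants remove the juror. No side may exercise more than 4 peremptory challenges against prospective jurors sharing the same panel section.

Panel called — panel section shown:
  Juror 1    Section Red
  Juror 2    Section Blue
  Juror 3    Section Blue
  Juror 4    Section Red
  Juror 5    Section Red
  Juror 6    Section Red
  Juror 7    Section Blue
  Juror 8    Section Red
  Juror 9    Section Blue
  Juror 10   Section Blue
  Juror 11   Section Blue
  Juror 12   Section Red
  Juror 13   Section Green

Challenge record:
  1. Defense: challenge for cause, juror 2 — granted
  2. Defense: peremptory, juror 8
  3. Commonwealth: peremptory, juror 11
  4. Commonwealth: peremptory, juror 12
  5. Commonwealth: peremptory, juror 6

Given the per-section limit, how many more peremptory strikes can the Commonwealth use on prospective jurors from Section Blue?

3

Commonwealth peremptories so far: #11, #12, #6 — 3 of 6 used, 3 left overall.
Against Section Blue: #11 — 1 used; per-section cap 4 leaves 3.
Binding limit: min(3, 3) = 3.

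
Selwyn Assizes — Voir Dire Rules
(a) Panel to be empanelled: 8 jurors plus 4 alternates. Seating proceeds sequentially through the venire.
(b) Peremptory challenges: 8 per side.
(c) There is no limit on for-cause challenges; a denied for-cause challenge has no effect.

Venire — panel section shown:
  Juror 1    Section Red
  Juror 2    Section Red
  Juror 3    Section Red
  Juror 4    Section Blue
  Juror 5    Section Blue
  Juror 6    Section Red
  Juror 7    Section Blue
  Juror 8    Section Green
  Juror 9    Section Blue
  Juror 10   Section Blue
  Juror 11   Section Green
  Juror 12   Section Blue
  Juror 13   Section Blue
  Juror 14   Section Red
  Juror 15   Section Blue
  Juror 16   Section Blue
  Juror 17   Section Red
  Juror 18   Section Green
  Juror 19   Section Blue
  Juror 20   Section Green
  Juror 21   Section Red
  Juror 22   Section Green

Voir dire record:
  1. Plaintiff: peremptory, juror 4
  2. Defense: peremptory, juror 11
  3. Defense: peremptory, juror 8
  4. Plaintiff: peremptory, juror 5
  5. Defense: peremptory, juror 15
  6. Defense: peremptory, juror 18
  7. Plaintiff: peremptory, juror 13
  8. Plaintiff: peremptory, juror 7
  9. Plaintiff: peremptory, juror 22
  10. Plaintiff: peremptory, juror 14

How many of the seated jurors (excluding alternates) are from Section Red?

Removed: #4, #5, #7, #8, #11, #13, #14, #15, #18, #22.
Seated jurors 1–8: #1, #2, #3, #6, #9, #10, #12, #16 (alternates #17, #19, #20, #21 not counted).
Of those, in Section Red: #1, #2, #3, #6 → 4.

4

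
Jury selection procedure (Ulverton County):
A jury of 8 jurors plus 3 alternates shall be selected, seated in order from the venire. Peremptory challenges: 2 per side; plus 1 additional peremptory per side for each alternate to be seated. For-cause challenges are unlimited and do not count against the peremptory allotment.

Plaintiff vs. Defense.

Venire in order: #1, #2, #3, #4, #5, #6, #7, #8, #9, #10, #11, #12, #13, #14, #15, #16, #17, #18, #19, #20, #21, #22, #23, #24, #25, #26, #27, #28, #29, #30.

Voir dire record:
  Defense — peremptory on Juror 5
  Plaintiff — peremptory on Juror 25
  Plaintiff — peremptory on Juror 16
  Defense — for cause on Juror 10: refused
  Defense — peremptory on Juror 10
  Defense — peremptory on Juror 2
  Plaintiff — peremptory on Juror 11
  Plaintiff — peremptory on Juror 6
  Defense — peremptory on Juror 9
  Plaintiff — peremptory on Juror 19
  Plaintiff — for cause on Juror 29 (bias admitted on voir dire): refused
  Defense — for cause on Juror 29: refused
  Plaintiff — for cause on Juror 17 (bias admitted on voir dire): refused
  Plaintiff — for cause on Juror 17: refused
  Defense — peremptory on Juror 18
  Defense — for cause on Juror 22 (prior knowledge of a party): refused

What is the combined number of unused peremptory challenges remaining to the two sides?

0

Plaintiff allotment: 2 base + 1 × 3 alternates = 5. Defense allotment: 2 base + 1 × 3 alternates = 5.
Plaintiff peremptories used: #25, #16, #11, #6, #19 — 5 (for-cause on #29, #17, #17 don't count).
Defense peremptories used: #5, #10, #2, #9, #18 — 5 (for-cause on #10, #29, #22 don't count).
Remaining: (5 − 5) + (5 − 5) = 0.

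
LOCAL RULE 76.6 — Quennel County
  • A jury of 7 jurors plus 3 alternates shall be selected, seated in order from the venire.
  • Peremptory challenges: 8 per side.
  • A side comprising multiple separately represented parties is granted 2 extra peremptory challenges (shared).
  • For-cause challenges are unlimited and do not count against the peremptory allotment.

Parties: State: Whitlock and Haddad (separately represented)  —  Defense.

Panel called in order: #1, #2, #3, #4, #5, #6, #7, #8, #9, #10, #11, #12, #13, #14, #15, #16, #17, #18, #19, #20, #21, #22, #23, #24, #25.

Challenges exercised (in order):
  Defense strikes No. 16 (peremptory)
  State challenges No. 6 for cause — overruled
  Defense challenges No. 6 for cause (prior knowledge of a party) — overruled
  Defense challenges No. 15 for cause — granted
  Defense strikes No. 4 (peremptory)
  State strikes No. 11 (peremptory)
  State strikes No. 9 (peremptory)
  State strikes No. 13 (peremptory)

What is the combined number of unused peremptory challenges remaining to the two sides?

13

State allotment: 8 base + 2 multi-party = 10. Defense allotment: 8.
State peremptories used: #11, #9, #13 — 3 (the for-cause on #6 doesn't count).
Defense peremptories used: #16, #4 — 2 (for-cause on #6, #15 don't count).
Remaining: (10 − 3) + (8 − 2) = 13.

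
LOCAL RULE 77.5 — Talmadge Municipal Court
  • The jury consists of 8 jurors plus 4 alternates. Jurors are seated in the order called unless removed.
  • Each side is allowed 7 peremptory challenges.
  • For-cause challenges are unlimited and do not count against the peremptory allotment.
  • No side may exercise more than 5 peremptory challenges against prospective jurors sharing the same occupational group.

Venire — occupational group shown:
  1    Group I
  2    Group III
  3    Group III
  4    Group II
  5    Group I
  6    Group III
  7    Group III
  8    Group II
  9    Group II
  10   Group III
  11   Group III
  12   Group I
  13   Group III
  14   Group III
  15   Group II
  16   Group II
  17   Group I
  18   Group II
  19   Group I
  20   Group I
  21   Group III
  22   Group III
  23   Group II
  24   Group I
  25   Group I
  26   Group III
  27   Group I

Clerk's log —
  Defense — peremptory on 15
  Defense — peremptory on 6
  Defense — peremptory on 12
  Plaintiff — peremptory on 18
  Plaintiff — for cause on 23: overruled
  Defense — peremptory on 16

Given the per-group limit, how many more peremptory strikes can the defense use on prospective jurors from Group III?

3

Defense peremptories so far: #15, #6, #12, #16 — 4 of 7 used, 3 left overall.
Against Group III: #6 — 1 used; per-group cap 5 leaves 4.
Binding limit: min(3, 4) = 3.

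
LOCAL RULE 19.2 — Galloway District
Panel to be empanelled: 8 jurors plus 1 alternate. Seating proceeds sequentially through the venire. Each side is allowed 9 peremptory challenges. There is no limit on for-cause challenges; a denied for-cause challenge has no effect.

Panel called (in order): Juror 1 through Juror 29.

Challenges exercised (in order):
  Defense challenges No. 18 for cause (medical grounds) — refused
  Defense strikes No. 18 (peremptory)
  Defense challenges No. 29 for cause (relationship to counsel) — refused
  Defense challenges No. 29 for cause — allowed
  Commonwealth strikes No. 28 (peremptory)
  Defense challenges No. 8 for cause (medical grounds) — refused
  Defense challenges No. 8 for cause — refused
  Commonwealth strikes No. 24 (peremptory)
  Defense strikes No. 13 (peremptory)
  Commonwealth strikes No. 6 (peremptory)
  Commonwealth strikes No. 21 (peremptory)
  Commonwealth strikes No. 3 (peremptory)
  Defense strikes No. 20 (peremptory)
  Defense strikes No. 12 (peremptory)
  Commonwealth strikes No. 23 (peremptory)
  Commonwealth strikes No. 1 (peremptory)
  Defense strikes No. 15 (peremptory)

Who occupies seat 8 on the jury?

Removed: #1, #3, #6, #12, #13, #15, #18, #20, #21, #23, #24, #28, #29. (#8 stays — for-cause denied.)
Seating in order: seats 1–8 → #2, #4, #5, #7, #8, #9, #10, #11; alternates → #14.
So seat 8 is #11.

11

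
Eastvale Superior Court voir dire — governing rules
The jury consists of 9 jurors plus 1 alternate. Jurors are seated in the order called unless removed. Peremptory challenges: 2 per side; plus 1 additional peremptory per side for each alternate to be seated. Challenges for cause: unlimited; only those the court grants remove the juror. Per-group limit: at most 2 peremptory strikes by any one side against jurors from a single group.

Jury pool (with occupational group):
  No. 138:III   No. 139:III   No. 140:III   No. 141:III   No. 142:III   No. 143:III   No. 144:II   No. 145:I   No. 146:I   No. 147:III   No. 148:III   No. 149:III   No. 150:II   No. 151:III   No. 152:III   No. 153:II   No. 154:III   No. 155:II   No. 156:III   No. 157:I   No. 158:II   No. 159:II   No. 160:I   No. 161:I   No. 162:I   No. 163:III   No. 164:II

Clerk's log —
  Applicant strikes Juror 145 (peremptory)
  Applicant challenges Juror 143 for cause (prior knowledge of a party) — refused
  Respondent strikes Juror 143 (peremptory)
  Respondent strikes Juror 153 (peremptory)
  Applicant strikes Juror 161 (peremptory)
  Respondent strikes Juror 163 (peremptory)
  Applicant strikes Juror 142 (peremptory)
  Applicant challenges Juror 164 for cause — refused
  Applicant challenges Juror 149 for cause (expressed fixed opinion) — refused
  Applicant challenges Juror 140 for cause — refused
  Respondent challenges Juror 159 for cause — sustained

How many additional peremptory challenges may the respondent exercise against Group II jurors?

Respondent peremptories so far: #143, #153, #163 — 3 of 3 used, 0 left overall.
Against Group II: #153 — 1 used; per-group cap 2 leaves 1.
Binding limit: min(0, 1) = 0.

0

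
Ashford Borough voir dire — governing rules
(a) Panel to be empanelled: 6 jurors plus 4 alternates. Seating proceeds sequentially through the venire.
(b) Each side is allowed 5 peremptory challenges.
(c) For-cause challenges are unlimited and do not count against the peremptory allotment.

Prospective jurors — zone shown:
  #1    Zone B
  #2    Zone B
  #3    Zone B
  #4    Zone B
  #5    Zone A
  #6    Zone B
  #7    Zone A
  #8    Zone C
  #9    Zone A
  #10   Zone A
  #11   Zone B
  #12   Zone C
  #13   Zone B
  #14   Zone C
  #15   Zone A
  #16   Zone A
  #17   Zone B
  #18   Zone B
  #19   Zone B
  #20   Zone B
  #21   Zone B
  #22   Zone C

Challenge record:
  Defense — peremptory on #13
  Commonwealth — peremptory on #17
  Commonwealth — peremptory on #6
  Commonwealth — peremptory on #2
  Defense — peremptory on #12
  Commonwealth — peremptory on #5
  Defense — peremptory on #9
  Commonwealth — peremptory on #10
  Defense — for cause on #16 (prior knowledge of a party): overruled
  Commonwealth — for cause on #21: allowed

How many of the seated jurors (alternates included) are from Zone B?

Removed: #2, #5, #6, #9, #10, #12, #13, #17, #21.
Seated (10 incl. alternates): #1, #3, #4, #7, #8, #11, #14, #15, #16, #18.
Of those, in Zone B: #1, #3, #4, #11, #18 → 5.

5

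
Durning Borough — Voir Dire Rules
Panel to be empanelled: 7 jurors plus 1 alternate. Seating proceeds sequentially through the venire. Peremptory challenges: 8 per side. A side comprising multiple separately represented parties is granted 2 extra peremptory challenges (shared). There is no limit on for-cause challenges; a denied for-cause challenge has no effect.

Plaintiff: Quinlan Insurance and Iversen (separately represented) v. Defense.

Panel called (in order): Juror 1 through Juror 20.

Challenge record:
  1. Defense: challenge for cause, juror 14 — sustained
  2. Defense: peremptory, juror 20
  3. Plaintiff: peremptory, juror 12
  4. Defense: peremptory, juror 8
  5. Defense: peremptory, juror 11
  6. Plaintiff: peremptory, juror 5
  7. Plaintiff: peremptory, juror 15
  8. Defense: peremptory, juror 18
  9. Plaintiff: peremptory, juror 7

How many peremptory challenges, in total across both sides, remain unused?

10

Plaintiff allotment: 8 base + 2 multi-party = 10. Defense allotment: 8.
Plaintiff peremptories used: #12, #5, #15, #7 — 4.
Defense peremptories used: #20, #8, #11, #18 — 4 (the for-cause on #14 doesn't count).
Remaining: (10 − 4) + (8 − 4) = 10.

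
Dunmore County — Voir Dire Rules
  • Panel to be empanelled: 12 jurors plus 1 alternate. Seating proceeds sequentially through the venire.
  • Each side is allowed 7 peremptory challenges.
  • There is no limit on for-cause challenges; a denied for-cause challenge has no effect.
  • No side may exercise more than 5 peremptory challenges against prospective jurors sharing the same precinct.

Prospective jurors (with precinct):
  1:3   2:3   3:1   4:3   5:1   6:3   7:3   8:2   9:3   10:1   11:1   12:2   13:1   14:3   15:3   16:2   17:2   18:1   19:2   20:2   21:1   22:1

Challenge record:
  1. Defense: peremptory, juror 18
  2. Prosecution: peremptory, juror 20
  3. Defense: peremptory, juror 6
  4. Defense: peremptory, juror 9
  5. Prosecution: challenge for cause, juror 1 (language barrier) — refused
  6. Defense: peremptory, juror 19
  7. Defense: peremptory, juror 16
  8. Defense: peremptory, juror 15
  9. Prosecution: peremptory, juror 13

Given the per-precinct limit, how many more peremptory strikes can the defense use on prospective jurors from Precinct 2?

Defense peremptories so far: #18, #6, #9, #19, #16, #15 — 6 of 7 used, 1 left overall.
Against Precinct 2: #19, #16 — 2 used; per-precinct cap 5 leaves 3.
Binding limit: min(1, 3) = 1.

1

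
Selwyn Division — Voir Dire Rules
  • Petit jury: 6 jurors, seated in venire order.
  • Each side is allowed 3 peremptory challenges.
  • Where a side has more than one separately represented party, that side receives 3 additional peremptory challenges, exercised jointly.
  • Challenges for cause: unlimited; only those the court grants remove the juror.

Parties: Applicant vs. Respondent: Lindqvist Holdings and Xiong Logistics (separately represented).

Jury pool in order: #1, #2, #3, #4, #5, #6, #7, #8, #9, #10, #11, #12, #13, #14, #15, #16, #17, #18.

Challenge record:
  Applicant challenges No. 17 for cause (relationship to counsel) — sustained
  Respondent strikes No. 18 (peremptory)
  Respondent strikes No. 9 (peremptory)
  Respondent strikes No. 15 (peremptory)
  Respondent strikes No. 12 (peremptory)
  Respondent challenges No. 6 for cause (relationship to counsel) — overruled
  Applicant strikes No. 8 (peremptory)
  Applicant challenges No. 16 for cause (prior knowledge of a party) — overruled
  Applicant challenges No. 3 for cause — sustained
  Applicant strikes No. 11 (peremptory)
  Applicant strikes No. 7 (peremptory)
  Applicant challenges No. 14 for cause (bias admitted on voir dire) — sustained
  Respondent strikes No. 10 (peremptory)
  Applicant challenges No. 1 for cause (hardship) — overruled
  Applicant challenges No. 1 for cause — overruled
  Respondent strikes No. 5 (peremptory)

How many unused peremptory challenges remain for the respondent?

0

Respondent allotment: 3 base + 3 multi-party = 6.
Respondent peremptories used: #18, #9, #15, #12, #10, #5 — 6 (the for-cause on #6 doesn't count).
Remaining: 6 − 6 = 0.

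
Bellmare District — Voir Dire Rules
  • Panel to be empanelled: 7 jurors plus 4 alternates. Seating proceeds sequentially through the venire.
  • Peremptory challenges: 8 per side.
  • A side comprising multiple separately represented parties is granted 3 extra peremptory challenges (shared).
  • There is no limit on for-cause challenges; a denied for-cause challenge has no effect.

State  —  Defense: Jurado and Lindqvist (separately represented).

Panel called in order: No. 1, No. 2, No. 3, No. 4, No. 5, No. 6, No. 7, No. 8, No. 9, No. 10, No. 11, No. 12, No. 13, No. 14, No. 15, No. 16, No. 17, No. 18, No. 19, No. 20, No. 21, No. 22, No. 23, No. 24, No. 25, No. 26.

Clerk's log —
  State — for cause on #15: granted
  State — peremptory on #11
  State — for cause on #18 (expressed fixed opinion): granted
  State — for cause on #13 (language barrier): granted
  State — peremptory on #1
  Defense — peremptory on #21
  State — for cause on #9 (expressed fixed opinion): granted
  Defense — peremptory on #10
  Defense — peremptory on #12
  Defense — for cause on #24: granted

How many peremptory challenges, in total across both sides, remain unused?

14

State allotment: 8. Defense allotment: 8 base + 3 multi-party = 11.
State peremptories used: #11, #1 — 2 (for-cause on #15, #18, #13, #9 don't count).
Defense peremptories used: #21, #10, #12 — 3 (the for-cause on #24 doesn't count).
Remaining: (8 − 2) + (11 − 3) = 14.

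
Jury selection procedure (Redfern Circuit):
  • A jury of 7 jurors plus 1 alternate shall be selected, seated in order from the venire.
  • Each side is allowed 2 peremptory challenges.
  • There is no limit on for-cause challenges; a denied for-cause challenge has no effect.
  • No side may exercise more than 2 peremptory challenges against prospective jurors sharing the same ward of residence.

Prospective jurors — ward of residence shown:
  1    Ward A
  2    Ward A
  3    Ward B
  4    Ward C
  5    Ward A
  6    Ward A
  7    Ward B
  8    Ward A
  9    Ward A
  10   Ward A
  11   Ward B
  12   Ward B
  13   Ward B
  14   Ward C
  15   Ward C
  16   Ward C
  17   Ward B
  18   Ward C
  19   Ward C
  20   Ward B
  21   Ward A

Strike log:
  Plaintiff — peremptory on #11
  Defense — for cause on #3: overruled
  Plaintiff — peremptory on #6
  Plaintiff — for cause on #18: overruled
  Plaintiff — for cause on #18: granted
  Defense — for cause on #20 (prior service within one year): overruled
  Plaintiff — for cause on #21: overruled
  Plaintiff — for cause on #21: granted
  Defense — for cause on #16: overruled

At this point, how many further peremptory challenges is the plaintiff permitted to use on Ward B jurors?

Plaintiff peremptories so far: #11, #6 — 2 of 2 used, 0 left overall.
Against Ward B: #11 — 1 used; per-ward cap 2 leaves 1.
Binding limit: min(0, 1) = 0.

0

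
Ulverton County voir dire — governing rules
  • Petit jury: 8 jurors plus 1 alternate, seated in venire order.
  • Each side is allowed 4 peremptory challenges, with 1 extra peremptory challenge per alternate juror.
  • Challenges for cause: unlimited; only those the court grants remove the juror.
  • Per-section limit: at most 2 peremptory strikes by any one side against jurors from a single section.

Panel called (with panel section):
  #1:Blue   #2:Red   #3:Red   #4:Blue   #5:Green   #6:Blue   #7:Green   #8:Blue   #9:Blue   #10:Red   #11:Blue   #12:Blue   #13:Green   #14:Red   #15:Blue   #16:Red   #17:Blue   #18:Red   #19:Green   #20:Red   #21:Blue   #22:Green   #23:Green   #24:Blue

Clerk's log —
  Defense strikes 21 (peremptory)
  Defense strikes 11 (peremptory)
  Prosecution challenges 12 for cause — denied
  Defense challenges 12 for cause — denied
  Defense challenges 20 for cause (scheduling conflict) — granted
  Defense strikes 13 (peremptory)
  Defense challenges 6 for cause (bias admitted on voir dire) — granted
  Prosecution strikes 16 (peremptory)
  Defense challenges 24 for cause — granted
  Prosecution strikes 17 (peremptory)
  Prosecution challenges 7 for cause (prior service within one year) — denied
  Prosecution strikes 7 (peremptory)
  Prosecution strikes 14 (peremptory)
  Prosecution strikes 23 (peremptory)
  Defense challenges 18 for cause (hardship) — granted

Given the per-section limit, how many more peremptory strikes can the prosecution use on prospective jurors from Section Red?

0

Prosecution peremptories so far: #16, #17, #7, #14, #23 — 5 of 5 used, 0 left overall.
Against Section Red: #16, #14 — 2 used; per-section cap 2 leaves 0.
Binding limit: min(0, 0) = 0.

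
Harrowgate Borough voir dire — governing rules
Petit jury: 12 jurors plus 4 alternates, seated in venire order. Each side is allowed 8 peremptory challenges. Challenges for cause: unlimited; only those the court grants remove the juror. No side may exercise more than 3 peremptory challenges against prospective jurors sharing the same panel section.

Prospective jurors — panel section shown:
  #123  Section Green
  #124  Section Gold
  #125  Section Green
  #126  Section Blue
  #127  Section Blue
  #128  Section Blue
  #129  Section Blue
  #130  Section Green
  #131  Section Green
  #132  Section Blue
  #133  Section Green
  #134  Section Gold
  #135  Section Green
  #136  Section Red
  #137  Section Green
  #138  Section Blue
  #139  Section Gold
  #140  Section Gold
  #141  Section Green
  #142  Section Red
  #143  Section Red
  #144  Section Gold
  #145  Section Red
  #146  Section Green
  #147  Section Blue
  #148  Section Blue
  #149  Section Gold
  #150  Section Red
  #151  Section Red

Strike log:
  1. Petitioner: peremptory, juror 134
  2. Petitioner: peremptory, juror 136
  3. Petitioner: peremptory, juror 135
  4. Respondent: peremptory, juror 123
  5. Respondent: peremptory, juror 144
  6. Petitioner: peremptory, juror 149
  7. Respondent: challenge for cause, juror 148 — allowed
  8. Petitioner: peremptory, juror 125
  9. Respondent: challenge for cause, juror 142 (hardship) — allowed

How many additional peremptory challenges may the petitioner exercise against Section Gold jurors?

Petitioner peremptories so far: #134, #136, #135, #149, #125 — 5 of 8 used, 3 left overall.
Against Section Gold: #134, #149 — 2 used; per-section cap 3 leaves 1.
Binding limit: min(3, 1) = 1.

1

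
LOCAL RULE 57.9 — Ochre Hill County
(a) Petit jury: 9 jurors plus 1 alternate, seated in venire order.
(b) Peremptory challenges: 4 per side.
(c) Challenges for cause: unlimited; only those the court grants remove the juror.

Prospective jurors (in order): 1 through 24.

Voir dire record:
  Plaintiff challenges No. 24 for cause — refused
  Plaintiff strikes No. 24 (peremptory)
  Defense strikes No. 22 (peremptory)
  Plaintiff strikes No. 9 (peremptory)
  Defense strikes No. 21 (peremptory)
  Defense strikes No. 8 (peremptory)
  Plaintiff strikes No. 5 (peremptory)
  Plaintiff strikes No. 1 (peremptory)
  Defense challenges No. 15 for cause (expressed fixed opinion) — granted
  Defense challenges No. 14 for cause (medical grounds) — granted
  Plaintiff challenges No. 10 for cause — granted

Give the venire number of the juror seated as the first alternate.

17

Removed: #1, #5, #8, #9, #10, #14, #15, #21, #22, #24.
Seating in order: seats 1–9 → #2, #3, #4, #6, #7, #11, #12, #13, #16; alternates → #17.
So alternate 1 is #17.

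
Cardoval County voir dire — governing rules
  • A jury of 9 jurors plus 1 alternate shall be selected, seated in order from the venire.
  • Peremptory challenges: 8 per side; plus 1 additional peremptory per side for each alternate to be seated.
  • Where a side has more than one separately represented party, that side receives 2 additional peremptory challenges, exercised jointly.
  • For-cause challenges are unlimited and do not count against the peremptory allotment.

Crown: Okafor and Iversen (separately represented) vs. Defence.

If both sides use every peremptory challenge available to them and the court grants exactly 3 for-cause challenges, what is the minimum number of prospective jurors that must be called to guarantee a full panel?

33

Seats to fill: 9 + 1 alternates = 10.
Peremptories — Crown: 8 + 1×1 + 2 = 11; Defence: 8 + 1×1 = 9; total 20.
For-cause removals: 3.
Minimum venire: 10 + 20 + 3 = 33.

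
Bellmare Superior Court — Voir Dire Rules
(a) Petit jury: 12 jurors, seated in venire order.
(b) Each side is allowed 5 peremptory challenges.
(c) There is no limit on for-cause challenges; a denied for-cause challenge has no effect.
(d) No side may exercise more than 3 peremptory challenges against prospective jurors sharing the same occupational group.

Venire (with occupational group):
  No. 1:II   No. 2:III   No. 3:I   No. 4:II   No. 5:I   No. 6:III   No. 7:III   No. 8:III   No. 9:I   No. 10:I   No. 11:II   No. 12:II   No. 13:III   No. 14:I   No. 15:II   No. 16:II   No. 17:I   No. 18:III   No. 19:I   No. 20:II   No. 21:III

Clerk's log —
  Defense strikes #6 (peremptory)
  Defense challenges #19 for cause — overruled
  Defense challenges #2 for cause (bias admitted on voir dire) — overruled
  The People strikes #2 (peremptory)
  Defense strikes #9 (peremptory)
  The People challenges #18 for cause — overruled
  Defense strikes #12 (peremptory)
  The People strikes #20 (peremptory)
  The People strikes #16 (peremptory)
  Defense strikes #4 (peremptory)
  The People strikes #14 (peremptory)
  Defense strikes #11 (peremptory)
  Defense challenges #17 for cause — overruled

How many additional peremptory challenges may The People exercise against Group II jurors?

1

The People peremptories so far: #2, #20, #16, #14 — 4 of 5 used, 1 left overall.
Against Group II: #20, #16 — 2 used; per-group cap 3 leaves 1.
Binding limit: min(1, 1) = 1.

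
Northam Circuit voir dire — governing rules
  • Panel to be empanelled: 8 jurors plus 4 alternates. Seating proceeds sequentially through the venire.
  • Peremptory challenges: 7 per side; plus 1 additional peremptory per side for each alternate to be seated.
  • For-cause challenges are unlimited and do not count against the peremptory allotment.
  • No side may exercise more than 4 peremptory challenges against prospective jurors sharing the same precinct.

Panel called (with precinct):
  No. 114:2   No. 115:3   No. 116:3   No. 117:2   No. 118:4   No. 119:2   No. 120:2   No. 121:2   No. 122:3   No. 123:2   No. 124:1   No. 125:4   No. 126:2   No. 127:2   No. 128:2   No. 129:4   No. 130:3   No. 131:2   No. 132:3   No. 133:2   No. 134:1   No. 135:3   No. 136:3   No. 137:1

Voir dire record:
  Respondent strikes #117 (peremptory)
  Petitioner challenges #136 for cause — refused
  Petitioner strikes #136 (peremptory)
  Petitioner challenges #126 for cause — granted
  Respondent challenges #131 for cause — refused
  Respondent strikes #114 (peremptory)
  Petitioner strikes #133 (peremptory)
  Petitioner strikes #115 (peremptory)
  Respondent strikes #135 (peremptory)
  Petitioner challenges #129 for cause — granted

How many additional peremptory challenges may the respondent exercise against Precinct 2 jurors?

2

Respondent peremptories so far: #117, #114, #135 — 3 of 11 used, 8 left overall.
Against Precinct 2: #117, #114 — 2 used; per-precinct cap 4 leaves 2.
Binding limit: min(8, 2) = 2.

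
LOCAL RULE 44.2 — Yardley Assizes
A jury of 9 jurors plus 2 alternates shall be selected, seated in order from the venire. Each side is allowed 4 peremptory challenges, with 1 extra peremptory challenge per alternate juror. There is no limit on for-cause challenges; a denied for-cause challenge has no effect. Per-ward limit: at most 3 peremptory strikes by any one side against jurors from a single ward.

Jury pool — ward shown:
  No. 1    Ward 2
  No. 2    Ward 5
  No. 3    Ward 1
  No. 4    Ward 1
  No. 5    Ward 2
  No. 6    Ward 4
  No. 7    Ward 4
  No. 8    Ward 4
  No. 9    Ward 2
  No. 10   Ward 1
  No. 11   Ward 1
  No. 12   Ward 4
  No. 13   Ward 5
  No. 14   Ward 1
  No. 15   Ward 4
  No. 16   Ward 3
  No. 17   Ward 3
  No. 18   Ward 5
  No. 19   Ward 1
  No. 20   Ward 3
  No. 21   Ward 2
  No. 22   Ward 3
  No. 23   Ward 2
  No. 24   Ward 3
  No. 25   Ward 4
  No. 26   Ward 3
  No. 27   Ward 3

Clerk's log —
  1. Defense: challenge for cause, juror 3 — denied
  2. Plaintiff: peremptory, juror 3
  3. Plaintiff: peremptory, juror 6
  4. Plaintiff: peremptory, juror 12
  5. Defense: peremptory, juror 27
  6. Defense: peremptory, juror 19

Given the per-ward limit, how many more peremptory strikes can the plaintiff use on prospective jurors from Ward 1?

Plaintiff peremptories so far: #3, #6, #12 — 3 of 6 used, 3 left overall.
Against Ward 1: #3 — 1 used; per-ward cap 3 leaves 2.
Binding limit: min(3, 2) = 2.

2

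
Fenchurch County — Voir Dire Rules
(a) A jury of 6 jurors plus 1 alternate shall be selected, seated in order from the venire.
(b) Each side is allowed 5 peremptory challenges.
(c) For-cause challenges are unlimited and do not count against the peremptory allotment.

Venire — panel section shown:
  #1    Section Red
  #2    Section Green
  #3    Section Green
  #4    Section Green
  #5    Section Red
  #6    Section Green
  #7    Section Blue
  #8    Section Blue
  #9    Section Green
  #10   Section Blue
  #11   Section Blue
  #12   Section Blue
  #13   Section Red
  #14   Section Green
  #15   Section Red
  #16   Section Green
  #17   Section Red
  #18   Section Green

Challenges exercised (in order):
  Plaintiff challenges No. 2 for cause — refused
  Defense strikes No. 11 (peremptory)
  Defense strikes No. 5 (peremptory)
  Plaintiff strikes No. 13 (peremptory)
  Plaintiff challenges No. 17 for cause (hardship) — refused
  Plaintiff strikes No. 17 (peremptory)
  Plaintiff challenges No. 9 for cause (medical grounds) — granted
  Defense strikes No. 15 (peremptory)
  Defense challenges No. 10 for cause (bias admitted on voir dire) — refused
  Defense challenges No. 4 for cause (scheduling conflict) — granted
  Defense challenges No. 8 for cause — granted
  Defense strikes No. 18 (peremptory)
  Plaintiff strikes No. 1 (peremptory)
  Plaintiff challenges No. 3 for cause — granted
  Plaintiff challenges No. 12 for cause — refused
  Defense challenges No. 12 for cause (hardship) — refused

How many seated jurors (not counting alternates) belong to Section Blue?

Removed: #1, #3, #4, #5, #8, #9, #11, #13, #15, #17, #18.
Seated jurors 1–6: #2, #6, #7, #10, #12, #14 (alternates #16 not counted).
Of those, in Section Blue: #7, #10, #12 → 3.

3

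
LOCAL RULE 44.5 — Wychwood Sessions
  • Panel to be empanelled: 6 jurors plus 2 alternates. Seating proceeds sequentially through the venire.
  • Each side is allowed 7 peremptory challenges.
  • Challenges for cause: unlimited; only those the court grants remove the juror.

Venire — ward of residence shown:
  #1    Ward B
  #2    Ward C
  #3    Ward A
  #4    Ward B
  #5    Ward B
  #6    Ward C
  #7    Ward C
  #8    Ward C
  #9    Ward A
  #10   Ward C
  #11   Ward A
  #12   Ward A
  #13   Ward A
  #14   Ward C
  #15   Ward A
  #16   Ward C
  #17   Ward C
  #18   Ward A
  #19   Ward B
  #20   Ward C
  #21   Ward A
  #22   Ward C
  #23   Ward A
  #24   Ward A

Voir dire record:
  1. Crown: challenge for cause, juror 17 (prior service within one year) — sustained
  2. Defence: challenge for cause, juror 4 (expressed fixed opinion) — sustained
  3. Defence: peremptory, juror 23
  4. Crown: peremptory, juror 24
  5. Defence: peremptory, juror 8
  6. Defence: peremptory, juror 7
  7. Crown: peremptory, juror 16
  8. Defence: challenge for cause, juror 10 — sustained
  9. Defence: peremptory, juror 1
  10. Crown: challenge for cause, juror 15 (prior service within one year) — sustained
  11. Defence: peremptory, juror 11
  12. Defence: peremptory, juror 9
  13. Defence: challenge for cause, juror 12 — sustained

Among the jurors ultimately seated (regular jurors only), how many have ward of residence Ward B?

1

Removed: #1, #4, #7, #8, #9, #10, #11, #12, #15, #16, #17, #23, #24.
Seated jurors 1–6: #2, #3, #5, #6, #13, #14 (alternates #18, #19 not counted).
Of those, in Ward B: #5 → 1.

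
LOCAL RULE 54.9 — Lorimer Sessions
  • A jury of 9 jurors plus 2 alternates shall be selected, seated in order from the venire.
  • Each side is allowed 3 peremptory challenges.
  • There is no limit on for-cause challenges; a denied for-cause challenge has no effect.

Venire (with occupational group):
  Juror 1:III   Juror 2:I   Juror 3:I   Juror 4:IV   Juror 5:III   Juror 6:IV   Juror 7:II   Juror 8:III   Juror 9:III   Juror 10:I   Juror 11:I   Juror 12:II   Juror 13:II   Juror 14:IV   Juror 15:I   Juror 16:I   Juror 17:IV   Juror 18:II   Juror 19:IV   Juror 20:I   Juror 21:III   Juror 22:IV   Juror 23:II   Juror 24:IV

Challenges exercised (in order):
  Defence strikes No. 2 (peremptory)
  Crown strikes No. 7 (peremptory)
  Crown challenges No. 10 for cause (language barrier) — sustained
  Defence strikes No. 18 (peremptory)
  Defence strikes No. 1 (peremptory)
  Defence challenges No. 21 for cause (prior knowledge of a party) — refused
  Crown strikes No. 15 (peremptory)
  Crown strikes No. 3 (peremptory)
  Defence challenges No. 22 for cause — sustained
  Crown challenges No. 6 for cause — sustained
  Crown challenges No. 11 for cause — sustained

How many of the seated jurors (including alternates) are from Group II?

2

Removed: #1, #2, #3, #6, #7, #10, #11, #15, #18, #22.
Seated (11 incl. alternates): #4, #5, #8, #9, #12, #13, #14, #16, #17, #19, #20.
Of those, in Group II: #12, #13 → 2.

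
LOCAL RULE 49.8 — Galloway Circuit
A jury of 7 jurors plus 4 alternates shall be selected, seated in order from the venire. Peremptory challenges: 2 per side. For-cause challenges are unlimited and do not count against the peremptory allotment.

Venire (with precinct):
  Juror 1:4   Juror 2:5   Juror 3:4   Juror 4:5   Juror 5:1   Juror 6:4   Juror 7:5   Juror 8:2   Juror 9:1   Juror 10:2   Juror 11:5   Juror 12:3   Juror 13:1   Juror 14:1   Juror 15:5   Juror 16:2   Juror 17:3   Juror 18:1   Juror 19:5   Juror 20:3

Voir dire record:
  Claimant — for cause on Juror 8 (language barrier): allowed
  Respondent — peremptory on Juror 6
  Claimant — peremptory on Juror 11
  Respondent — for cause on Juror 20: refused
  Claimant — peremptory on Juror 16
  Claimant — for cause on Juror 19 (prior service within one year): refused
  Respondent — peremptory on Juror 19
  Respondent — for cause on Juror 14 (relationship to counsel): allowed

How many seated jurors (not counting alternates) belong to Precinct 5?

Removed: #6, #8, #11, #14, #16, #19.
Seated jurors 1–7: #1, #2, #3, #4, #5, #7, #9 (alternates #10, #12, #13, #15 not counted).
Of those, in Precinct 5: #2, #4, #7 → 3.

3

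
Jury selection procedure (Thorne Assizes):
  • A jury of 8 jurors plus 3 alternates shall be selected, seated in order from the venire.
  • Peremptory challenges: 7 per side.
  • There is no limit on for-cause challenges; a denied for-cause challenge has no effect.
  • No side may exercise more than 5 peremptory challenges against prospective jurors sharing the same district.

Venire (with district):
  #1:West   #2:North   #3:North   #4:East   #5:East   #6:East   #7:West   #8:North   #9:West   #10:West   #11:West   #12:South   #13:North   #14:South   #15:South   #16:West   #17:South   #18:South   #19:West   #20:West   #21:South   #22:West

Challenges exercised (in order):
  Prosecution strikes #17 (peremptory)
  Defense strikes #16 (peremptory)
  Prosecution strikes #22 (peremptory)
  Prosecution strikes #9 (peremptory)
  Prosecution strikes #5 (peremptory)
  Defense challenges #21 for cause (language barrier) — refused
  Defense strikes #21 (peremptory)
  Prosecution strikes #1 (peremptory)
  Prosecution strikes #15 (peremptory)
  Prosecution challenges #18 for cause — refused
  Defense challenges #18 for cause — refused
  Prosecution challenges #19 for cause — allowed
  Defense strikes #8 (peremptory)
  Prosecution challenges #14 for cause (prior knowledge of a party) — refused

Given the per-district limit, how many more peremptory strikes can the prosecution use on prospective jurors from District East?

1

Prosecution peremptories so far: #17, #22, #9, #5, #1, #15 — 6 of 7 used, 1 left overall.
Against District East: #5 — 1 used; per-district cap 5 leaves 4.
Binding limit: min(1, 4) = 1.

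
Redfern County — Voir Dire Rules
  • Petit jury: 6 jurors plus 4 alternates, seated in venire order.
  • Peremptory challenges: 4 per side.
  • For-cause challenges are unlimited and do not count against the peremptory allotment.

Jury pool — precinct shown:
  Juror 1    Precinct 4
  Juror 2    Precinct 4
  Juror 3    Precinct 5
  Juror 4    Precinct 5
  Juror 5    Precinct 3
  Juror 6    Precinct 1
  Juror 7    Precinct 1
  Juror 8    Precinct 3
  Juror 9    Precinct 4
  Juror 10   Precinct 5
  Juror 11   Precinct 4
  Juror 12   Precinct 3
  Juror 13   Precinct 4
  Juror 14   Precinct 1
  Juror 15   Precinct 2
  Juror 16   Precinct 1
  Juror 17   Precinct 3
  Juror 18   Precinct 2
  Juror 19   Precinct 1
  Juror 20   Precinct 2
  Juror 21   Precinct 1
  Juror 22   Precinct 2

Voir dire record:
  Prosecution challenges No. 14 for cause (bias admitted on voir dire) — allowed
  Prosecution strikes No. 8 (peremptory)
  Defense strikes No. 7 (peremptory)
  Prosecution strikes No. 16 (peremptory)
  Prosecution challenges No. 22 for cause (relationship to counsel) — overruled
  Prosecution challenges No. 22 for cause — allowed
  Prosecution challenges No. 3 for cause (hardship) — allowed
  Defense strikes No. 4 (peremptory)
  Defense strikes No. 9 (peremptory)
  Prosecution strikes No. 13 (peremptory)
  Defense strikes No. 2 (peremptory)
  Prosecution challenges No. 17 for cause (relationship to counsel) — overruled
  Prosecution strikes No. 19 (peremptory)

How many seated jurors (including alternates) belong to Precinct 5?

1

Removed: #2, #3, #4, #7, #8, #9, #13, #14, #16, #19, #22.
Seated (10 incl. alternates): #1, #5, #6, #10, #11, #12, #15, #17, #18, #20.
Of those, in Precinct 5: #10 → 1.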